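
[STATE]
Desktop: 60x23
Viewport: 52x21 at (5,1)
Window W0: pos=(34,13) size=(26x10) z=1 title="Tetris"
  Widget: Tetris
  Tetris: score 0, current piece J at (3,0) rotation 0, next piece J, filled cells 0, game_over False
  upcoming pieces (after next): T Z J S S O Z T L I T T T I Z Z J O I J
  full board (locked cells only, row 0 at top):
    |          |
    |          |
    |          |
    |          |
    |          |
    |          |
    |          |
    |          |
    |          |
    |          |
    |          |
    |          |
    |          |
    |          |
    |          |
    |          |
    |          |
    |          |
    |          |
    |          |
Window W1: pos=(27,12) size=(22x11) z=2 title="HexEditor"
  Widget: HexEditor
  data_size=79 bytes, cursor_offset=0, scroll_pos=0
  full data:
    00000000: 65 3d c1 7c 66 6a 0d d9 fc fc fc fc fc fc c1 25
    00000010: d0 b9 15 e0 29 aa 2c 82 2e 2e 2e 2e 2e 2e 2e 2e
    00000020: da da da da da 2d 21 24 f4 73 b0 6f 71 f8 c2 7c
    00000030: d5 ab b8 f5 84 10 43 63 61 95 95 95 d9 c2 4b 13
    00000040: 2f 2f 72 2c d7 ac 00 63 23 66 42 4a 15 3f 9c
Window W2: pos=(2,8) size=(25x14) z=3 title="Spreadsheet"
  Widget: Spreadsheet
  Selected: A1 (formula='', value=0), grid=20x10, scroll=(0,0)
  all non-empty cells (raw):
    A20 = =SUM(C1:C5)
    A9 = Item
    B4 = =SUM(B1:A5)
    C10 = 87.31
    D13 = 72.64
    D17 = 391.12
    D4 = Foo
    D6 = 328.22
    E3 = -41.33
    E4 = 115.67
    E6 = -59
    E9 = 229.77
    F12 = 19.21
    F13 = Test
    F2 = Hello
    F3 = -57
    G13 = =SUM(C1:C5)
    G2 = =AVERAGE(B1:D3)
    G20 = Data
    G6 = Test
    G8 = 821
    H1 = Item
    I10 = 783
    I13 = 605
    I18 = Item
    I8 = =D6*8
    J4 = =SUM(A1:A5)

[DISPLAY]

                                                    
                                                    
                                                    
                                                    
                                                    
                                                    
                                                    
━━━━━━━━━━━━━━━━━━━━━┓                              
preadsheet           ┃                              
─────────────────────┨                              
:                    ┃                              
     A       B       ┃┏━━━━━━━━━━━━━━━━━━━━┓        
---------------------┃┃ HexEditor          ┃━━━━━━━━
1      [0]       0   ┃┠────────────────────┨        
2        0       0   ┃┃00000000  65 3d c1 7┃────────
3        0       0   ┃┃00000010  d0 b9 15 e┃t:      
4        0#CIRC!     ┃┃00000020  da da da d┃        
5        0       0   ┃┃00000030  d5 ab b8 f┃        
6        0       0   ┃┃00000040  2f 2f 72 2┃        
7        0       0   ┃┃                    ┃        
━━━━━━━━━━━━━━━━━━━━━┛┃                    ┃        


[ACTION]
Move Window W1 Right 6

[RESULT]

                                                    
                                                    
                                                    
                                                    
                                                    
                                                    
                                                    
━━━━━━━━━━━━━━━━━━━━━┓                              
preadsheet           ┃                              
─────────────────────┨                              
:                    ┃                              
     A       B       ┃      ┏━━━━━━━━━━━━━━━━━━━━┓  
---------------------┃      ┃ HexEditor          ┃━━
1      [0]       0   ┃      ┠────────────────────┨  
2        0       0   ┃      ┃00000000  65 3d c1 7┃──
3        0       0   ┃      ┃00000010  d0 b9 15 e┃  
4        0#CIRC!     ┃      ┃00000020  da da da d┃  
5        0       0   ┃      ┃00000030  d5 ab b8 f┃  
6        0       0   ┃      ┃00000040  2f 2f 72 2┃  
7        0       0   ┃      ┃                    ┃  
━━━━━━━━━━━━━━━━━━━━━┛      ┃                    ┃  


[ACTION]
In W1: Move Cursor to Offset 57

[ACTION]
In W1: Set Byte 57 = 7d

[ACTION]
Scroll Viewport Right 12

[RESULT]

                                                    
                                                    
                                                    
                                                    
                                                    
                                                    
                                                    
━━━━━━━━━━━━━━━━━━┓                                 
adsheet           ┃                                 
──────────────────┨                                 
                  ┃                                 
  A       B       ┃      ┏━━━━━━━━━━━━━━━━━━━━┓     
------------------┃      ┃ HexEditor          ┃━━━━┓
    [0]       0   ┃      ┠────────────────────┨    ┃
      0       0   ┃      ┃00000000  65 3d c1 7┃────┨
      0       0   ┃      ┃00000010  d0 b9 15 e┃    ┃
      0#CIRC!     ┃      ┃00000020  da da da d┃    ┃
      0       0   ┃      ┃00000030  d5 ab b8 f┃    ┃
      0       0   ┃      ┃00000040  2f 2f 72 2┃    ┃
      0       0   ┃      ┃                    ┃    ┃
━━━━━━━━━━━━━━━━━━┛      ┃                    ┃    ┃


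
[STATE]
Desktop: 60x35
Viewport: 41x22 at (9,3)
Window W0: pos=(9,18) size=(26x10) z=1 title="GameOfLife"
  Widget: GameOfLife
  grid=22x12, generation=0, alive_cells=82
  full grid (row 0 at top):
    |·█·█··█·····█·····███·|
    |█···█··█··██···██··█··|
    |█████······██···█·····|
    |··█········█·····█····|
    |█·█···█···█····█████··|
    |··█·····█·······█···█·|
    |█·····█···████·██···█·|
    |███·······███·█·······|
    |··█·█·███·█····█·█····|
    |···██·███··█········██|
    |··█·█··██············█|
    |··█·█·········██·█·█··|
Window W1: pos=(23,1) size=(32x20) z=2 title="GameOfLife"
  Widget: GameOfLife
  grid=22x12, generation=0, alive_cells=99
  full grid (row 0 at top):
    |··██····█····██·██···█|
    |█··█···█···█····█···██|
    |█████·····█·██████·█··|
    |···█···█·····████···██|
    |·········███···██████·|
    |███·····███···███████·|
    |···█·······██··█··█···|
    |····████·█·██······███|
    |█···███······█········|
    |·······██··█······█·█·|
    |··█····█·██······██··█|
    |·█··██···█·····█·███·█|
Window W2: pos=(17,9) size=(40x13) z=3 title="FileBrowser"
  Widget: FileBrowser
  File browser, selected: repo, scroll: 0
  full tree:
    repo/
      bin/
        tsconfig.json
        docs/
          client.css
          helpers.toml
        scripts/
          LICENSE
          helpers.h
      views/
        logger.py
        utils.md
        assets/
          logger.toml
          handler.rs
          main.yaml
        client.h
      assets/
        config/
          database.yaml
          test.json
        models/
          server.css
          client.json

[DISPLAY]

              ┠──────────────────────────
              ┃Gen: 0                    
              ┃··██····█····██·██···█    
              ┃█··█···█···█····█···██    
              ┃█████·····█·██████·█··    
              ┃···█···█·····████···██    
        ┏━━━━━━━━━━━━━━━━━━━━━━━━━━━━━━━━
        ┃ FileBrowser                    
        ┠────────────────────────────────
        ┃> [-] repo/                     
        ┃    [+] bin/                    
        ┃    [+] views/                  
        ┃    [+] assets/                 
        ┃                                
        ┃                                
┏━━━━━━━┃                                
┃ GameOf┃                                
┠───────┃                                
┃Gen: 0 ┗━━━━━━━━━━━━━━━━━━━━━━━━━━━━━━━━
┃··█········█·····█····  ┃               
┃█·█···█···█····█████··  ┃               
┃··█·····█·······█···█·  ┃               


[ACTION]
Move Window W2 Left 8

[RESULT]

              ┠──────────────────────────
              ┃Gen: 0                    
              ┃··██····█····██·██···█    
              ┃█··█···█···█····█···██    
              ┃█████·····█·██████·█··    
              ┃···█···█·····████···██    
┏━━━━━━━━━━━━━━━━━━━━━━━━━━━━━━━━━━━━━━┓ 
┃ FileBrowser                          ┃ 
┠──────────────────────────────────────┨ 
┃> [-] repo/                           ┃ 
┃    [+] bin/                          ┃ 
┃    [+] views/                        ┃ 
┃    [+] assets/                       ┃ 
┃                                      ┃ 
┃                                      ┃ 
┃                                      ┃ 
┃                                      ┃ 
┃                                      ┃━
┗━━━━━━━━━━━━━━━━━━━━━━━━━━━━━━━━━━━━━━┛ 
┃··█········█·····█····  ┃               
┃█·█···█···█····█████··  ┃               
┃··█·····█·······█···█·  ┃               


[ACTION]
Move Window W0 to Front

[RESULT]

              ┠──────────────────────────
              ┃Gen: 0                    
              ┃··██····█····██·██···█    
              ┃█··█···█···█····█···██    
              ┃█████·····█·██████·█··    
              ┃···█···█·····████···██    
┏━━━━━━━━━━━━━━━━━━━━━━━━━━━━━━━━━━━━━━┓ 
┃ FileBrowser                          ┃ 
┠──────────────────────────────────────┨ 
┃> [-] repo/                           ┃ 
┃    [+] bin/                          ┃ 
┃    [+] views/                        ┃ 
┃    [+] assets/                       ┃ 
┃                                      ┃ 
┃                                      ┃ 
┏━━━━━━━━━━━━━━━━━━━━━━━━┓             ┃ 
┃ GameOfLife             ┃             ┃ 
┠────────────────────────┨             ┃━
┃Gen: 0                  ┃━━━━━━━━━━━━━┛ 
┃··█········█·····█····  ┃               
┃█·█···█···█····█████··  ┃               
┃··█·····█·······█···█·  ┃               


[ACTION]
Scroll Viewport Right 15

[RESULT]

    ┠──────────────────────────────┨     
    ┃Gen: 0                        ┃     
    ┃··██····█····██·██···█        ┃     
    ┃█··█···█···█····█···██        ┃     
    ┃█████·····█·██████·█··        ┃     
    ┃···█···█·····████···██        ┃     
━━━━━━━━━━━━━━━━━━━━━━━━━━━━━┓     ┃     
ser                          ┃     ┃     
─────────────────────────────┨     ┃     
o/                           ┃     ┃     
in/                          ┃     ┃     
iews/                        ┃     ┃     
ssets/                       ┃     ┃     
                             ┃     ┃     
                             ┃     ┃     
━━━━━━━━━━━━━━━┓             ┃     ┃     
fe             ┃             ┃     ┃     
───────────────┨             ┃━━━━━┛     
               ┃━━━━━━━━━━━━━┛           
··█·····█····  ┃                         
·█····█████··  ┃                         
·······█···█·  ┃                         


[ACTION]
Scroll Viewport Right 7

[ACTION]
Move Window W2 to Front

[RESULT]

    ┠──────────────────────────────┨     
    ┃Gen: 0                        ┃     
    ┃··██····█····██·██···█        ┃     
    ┃█··█···█···█····█···██        ┃     
    ┃█████·····█·██████·█··        ┃     
    ┃···█···█·····████···██        ┃     
━━━━━━━━━━━━━━━━━━━━━━━━━━━━━┓     ┃     
ser                          ┃     ┃     
─────────────────────────────┨     ┃     
o/                           ┃     ┃     
in/                          ┃     ┃     
iews/                        ┃     ┃     
ssets/                       ┃     ┃     
                             ┃     ┃     
                             ┃     ┃     
                             ┃     ┃     
                             ┃     ┃     
                             ┃━━━━━┛     
━━━━━━━━━━━━━━━━━━━━━━━━━━━━━┛           
··█·····█····  ┃                         
·█····█████··  ┃                         
·······█···█·  ┃                         


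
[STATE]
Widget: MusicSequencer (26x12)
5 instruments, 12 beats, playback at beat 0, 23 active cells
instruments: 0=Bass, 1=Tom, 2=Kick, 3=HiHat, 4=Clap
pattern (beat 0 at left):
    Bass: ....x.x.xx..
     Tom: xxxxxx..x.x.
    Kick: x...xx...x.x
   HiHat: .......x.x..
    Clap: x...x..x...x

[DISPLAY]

      ▼12345678901        
  Bass····█·█·██··        
   Tom██████··█·█·        
  Kick█···██···█·█        
 HiHat·······█·█··        
  Clap█···█··█···█        
                          
                          
                          
                          
                          
                          


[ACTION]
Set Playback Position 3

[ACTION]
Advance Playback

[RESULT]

      0123▼5678901        
  Bass····█·█·██··        
   Tom██████··█·█·        
  Kick█···██···█·█        
 HiHat·······█·█··        
  Clap█···█··█···█        
                          
                          
                          
                          
                          
                          


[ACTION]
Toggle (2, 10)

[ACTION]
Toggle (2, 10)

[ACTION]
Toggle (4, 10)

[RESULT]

      0123▼5678901        
  Bass····█·█·██··        
   Tom██████··█·█·        
  Kick█···██···█·█        
 HiHat·······█·█··        
  Clap█···█··█··██        
                          
                          
                          
                          
                          
                          


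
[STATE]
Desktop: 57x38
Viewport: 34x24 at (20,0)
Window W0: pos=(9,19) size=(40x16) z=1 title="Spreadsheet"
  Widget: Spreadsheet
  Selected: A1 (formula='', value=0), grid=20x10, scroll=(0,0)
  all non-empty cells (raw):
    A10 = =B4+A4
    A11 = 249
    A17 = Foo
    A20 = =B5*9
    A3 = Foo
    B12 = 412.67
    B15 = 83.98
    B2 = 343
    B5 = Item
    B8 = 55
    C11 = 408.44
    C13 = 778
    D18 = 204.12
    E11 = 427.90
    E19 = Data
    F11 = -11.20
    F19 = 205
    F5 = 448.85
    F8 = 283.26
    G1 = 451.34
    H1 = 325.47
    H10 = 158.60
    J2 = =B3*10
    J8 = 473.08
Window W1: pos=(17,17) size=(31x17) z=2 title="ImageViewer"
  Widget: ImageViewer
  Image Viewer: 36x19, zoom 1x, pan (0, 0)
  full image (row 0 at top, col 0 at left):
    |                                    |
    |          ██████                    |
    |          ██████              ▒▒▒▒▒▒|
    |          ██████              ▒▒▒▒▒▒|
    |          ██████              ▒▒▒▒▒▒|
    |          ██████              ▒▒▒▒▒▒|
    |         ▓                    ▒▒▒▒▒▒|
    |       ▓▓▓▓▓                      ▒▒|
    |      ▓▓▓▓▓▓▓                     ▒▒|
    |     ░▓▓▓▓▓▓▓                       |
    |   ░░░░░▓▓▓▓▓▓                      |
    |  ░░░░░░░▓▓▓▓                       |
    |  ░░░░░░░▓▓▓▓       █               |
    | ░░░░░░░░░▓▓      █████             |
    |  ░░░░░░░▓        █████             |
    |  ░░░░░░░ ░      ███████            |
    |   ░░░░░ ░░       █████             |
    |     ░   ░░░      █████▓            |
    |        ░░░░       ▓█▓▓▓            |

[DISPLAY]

                                  
                                  
                                  
                                  
                                  
                                  
                                  
                                  
                                  
                                  
                                  
                                  
                                  
                                  
                                  
                                  
                                  
━━━━━━━━━━━━━━━━━━━━━━━━━━━┓      
mageViewer                 ┃      
───────────────────────────┨┓     
                           ┃┃     
        ██████             ┃┨     
        ██████             ┃┃     
        ██████             ┃┃     


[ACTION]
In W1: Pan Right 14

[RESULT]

                                  
                                  
                                  
                                  
                                  
                                  
                                  
                                  
                                  
                                  
                                  
                                  
                                  
                                  
                                  
                                  
                                  
━━━━━━━━━━━━━━━━━━━━━━━━━━━┓      
mageViewer                 ┃      
───────────────────────────┨┓     
                           ┃┃     
                           ┃┨     
              ▒▒▒▒▒▒       ┃┃     
              ▒▒▒▒▒▒       ┃┃     


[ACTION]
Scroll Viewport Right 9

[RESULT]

                                  
                                  
                                  
                                  
                                  
                                  
                                  
                                  
                                  
                                  
                                  
                                  
                                  
                                  
                                  
                                  
                                  
━━━━━━━━━━━━━━━━━━━━━━━━┓         
eViewer                 ┃         
────────────────────────┨┓        
                        ┃┃        
                        ┃┨        
           ▒▒▒▒▒▒       ┃┃        
           ▒▒▒▒▒▒       ┃┃        


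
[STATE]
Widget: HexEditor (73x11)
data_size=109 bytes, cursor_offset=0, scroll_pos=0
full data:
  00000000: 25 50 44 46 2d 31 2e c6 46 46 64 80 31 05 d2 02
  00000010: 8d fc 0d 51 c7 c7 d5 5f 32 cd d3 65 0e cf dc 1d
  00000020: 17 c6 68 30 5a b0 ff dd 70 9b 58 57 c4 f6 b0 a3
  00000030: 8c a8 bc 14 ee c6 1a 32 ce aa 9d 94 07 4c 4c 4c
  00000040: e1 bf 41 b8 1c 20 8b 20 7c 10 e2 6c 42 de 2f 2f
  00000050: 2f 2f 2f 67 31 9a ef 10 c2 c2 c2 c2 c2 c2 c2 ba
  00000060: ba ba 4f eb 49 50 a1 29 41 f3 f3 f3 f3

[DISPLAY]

00000000  25 50 44 46 2d 31 2e c6  46 46 64 80 31 05 d2 02  |%PDF-1..FFd.
00000010  8d fc 0d 51 c7 c7 d5 5f  32 cd d3 65 0e cf dc 1d  |...Q..._2..e
00000020  17 c6 68 30 5a b0 ff dd  70 9b 58 57 c4 f6 b0 a3  |..h0Z...p.XW
00000030  8c a8 bc 14 ee c6 1a 32  ce aa 9d 94 07 4c 4c 4c  |.......2....
00000040  e1 bf 41 b8 1c 20 8b 20  7c 10 e2 6c 42 de 2f 2f  |..A.. . |..l
00000050  2f 2f 2f 67 31 9a ef 10  c2 c2 c2 c2 c2 c2 c2 ba  |///g1.......
00000060  ba ba 4f eb 49 50 a1 29  41 f3 f3 f3 f3           |..O.IP.)A...
                                                                         
                                                                         
                                                                         
                                                                         


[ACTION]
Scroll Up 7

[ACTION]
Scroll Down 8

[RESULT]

00000060  ba ba 4f eb 49 50 a1 29  41 f3 f3 f3 f3           |..O.IP.)A...
                                                                         
                                                                         
                                                                         
                                                                         
                                                                         
                                                                         
                                                                         
                                                                         
                                                                         
                                                                         


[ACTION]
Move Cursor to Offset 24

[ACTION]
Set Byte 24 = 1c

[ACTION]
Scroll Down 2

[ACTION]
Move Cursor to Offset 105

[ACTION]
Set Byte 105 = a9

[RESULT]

00000060  ba ba 4f eb 49 50 a1 29  41 A9 f3 f3 f3           |..O.IP.)A...
                                                                         
                                                                         
                                                                         
                                                                         
                                                                         
                                                                         
                                                                         
                                                                         
                                                                         
                                                                         


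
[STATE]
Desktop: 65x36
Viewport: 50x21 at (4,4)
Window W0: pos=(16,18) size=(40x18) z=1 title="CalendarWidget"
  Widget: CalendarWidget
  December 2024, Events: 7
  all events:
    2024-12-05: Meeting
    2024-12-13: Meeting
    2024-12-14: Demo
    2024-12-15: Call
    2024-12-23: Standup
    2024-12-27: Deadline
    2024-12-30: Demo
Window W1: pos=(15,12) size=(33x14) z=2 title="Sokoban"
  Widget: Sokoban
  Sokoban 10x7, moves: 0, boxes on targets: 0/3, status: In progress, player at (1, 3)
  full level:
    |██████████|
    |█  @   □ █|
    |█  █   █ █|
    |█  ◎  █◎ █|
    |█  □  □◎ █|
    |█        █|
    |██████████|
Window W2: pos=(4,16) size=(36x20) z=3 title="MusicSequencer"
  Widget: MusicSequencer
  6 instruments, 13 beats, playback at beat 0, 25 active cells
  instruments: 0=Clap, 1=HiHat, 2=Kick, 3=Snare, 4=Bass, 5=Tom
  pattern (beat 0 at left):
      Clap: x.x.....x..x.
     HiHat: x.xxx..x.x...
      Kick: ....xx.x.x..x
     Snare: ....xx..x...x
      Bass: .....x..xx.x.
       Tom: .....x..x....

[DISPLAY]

                                                  
                                                  
                                                  
                                                  
                                                  
                                                  
                                                  
                                                  
           ┏━━━━━━━━━━━━━━━━━━━━━━━━━━━━━━━┓      
           ┃ Sokoban                       ┃      
           ┠───────────────────────────────┨      
           ┃██████████                     ┃      
┏━━━━━━━━━━━━━━━━━━━━━━━━━━━━━━━━━━┓       ┃      
┃ MusicSequencer                   ┃       ┃      
┠──────────────────────────────────┨       ┃━━━━━━
┃      ▼123456789012               ┃       ┃      
┃  Clap█·█·····█··█·               ┃       ┃──────
┃ HiHat█·███··█·█···               ┃       ┃      
┃  Kick····██·█·█··█               ┃       ┃      
┃ Snare····██··█···█               ┃       ┃      
┃  Bass·····█··██·█·               ┃       ┃      


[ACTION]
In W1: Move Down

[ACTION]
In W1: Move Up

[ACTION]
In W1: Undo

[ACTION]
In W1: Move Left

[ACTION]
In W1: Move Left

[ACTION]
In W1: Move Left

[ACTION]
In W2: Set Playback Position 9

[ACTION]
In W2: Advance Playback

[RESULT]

                                                  
                                                  
                                                  
                                                  
                                                  
                                                  
                                                  
                                                  
           ┏━━━━━━━━━━━━━━━━━━━━━━━━━━━━━━━┓      
           ┃ Sokoban                       ┃      
           ┠───────────────────────────────┨      
           ┃██████████                     ┃      
┏━━━━━━━━━━━━━━━━━━━━━━━━━━━━━━━━━━┓       ┃      
┃ MusicSequencer                   ┃       ┃      
┠──────────────────────────────────┨       ┃━━━━━━
┃      0123456789▼12               ┃       ┃      
┃  Clap█·█·····█··█·               ┃       ┃──────
┃ HiHat█·███··█·█···               ┃       ┃      
┃  Kick····██·█·█··█               ┃       ┃      
┃ Snare····██··█···█               ┃       ┃      
┃  Bass·····█··██·█·               ┃       ┃      


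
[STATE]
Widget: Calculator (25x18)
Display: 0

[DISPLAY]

                        0
┌───┬───┬───┬───┐        
│ 7 │ 8 │ 9 │ ÷ │        
├───┼───┼───┼───┤        
│ 4 │ 5 │ 6 │ × │        
├───┼───┼───┼───┤        
│ 1 │ 2 │ 3 │ - │        
├───┼───┼───┼───┤        
│ 0 │ . │ = │ + │        
├───┼───┼───┼───┤        
│ C │ MC│ MR│ M+│        
└───┴───┴───┴───┘        
                         
                         
                         
                         
                         
                         


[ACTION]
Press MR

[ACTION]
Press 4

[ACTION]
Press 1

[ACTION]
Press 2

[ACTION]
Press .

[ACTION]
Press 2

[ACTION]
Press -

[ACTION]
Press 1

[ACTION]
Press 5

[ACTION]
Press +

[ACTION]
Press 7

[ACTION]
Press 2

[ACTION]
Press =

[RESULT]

                    469.2
┌───┬───┬───┬───┐        
│ 7 │ 8 │ 9 │ ÷ │        
├───┼───┼───┼───┤        
│ 4 │ 5 │ 6 │ × │        
├───┼───┼───┼───┤        
│ 1 │ 2 │ 3 │ - │        
├───┼───┼───┼───┤        
│ 0 │ . │ = │ + │        
├───┼───┼───┼───┤        
│ C │ MC│ MR│ M+│        
└───┴───┴───┴───┘        
                         
                         
                         
                         
                         
                         


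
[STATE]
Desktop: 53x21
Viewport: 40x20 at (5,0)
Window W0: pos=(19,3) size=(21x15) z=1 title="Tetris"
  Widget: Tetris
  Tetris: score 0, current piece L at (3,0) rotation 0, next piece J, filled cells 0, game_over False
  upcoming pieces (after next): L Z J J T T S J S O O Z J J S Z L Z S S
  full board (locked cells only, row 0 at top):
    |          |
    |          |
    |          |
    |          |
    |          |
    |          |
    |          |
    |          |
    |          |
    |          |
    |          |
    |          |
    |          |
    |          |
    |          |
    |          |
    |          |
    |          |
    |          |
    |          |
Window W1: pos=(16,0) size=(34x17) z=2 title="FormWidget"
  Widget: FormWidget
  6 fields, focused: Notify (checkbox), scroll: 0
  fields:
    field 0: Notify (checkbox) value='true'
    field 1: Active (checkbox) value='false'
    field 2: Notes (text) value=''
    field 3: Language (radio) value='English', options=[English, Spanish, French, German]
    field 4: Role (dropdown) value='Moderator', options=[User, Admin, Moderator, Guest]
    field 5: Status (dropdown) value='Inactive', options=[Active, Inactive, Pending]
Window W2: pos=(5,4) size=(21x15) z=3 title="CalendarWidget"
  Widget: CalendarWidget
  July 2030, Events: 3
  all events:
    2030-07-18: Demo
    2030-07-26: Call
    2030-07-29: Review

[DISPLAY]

           ┏━━━━━━━━━━━━━━━━━━━━━━━━━━━━
           ┃ FormWidget                 
           ┠────────────────────────────
           ┃> Notify:     [x]           
┏━━━━━━━━━━━━━━━━━━━┓     [ ]           
┃ CalendarWidget    ┃     [             
┠───────────────────┨e:   (●) English  (
┃     July 2030     ┃     [Moderator    
┃Mo Tu We Th Fr Sa S┃     [Inactive     
┃ 1  2  3  4  5  6  ┃                   
┃ 8  9 10 11 12 13 1┃                   
┃15 16 17 18* 19 20 ┃                   
┃22 23 24 25 26* 27 ┃                   
┃29* 30 31          ┃                   
┃                   ┃                   
┃                   ┃                   
┃                   ┃━━━━━━━━━━━━━━━━━━━
┃                   ┃━━━━━━━━━━━━━┛     
┗━━━━━━━━━━━━━━━━━━━┛                   
                                        


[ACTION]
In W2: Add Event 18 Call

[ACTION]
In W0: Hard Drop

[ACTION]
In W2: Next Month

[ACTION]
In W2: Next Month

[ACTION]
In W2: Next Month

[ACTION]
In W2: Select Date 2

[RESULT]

           ┏━━━━━━━━━━━━━━━━━━━━━━━━━━━━
           ┃ FormWidget                 
           ┠────────────────────────────
           ┃> Notify:     [x]           
┏━━━━━━━━━━━━━━━━━━━┓     [ ]           
┃ CalendarWidget    ┃     [             
┠───────────────────┨e:   (●) English  (
┃    October 2030   ┃     [Moderator    
┃Mo Tu We Th Fr Sa S┃     [Inactive     
┃    1 [ 2]  3  4  5┃                   
┃ 7  8  9 10 11 12 1┃                   
┃14 15 16 17 18 19 2┃                   
┃21 22 23 24 25 26 2┃                   
┃28 29 30 31        ┃                   
┃                   ┃                   
┃                   ┃                   
┃                   ┃━━━━━━━━━━━━━━━━━━━
┃                   ┃━━━━━━━━━━━━━┛     
┗━━━━━━━━━━━━━━━━━━━┛                   
                                        


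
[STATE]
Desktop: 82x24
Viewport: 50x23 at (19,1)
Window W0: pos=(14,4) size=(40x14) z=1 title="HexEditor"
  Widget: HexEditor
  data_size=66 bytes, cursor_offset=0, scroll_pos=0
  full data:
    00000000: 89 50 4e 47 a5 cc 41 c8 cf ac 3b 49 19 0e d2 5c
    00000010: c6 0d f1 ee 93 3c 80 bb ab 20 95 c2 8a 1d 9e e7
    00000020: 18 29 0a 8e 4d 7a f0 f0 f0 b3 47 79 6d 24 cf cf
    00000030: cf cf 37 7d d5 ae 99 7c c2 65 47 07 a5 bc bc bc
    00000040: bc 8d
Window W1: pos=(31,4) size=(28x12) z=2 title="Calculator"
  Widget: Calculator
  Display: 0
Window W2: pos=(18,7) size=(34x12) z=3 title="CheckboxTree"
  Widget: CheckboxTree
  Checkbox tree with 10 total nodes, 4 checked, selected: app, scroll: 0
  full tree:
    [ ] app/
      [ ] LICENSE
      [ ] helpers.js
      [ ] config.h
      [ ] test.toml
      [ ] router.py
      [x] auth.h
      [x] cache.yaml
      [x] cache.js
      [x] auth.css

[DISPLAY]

                                                  
                                                  
                                                  
━━━━━━━━━━━━┏━━━━━━━━━━━━━━━━━━━━━━━━━━┓          
Editor      ┃ Calculator               ┃          
────────────┠──────────────────────────┨          
━━━━━━━━━━━━━━━━━━━━━━━━━━━━━━━━┓     0┃          
 CheckboxTree                   ┃      ┃          
────────────────────────────────┨      ┃          
>[-] app/                       ┃      ┃          
   [ ] LICENSE                  ┃      ┃          
   [ ] helpers.js               ┃      ┃          
   [ ] config.h                 ┃      ┃          
   [ ] test.toml                ┃      ┃          
   [ ] router.py                ┃━━━━━━┛          
   [x] auth.h                   ┃ ┃               
   [x] cache.yaml               ┃━┛               
━━━━━━━━━━━━━━━━━━━━━━━━━━━━━━━━┛                 
                                                  
                                                  
                                                  
                                                  
                                                  


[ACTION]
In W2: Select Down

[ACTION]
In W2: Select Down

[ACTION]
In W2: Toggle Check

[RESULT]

                                                  
                                                  
                                                  
━━━━━━━━━━━━┏━━━━━━━━━━━━━━━━━━━━━━━━━━┓          
Editor      ┃ Calculator               ┃          
────────────┠──────────────────────────┨          
━━━━━━━━━━━━━━━━━━━━━━━━━━━━━━━━┓     0┃          
 CheckboxTree                   ┃      ┃          
────────────────────────────────┨      ┃          
 [-] app/                       ┃      ┃          
   [ ] LICENSE                  ┃      ┃          
>  [x] helpers.js               ┃      ┃          
   [ ] config.h                 ┃      ┃          
   [ ] test.toml                ┃      ┃          
   [ ] router.py                ┃━━━━━━┛          
   [x] auth.h                   ┃ ┃               
   [x] cache.yaml               ┃━┛               
━━━━━━━━━━━━━━━━━━━━━━━━━━━━━━━━┛                 
                                                  
                                                  
                                                  
                                                  
                                                  


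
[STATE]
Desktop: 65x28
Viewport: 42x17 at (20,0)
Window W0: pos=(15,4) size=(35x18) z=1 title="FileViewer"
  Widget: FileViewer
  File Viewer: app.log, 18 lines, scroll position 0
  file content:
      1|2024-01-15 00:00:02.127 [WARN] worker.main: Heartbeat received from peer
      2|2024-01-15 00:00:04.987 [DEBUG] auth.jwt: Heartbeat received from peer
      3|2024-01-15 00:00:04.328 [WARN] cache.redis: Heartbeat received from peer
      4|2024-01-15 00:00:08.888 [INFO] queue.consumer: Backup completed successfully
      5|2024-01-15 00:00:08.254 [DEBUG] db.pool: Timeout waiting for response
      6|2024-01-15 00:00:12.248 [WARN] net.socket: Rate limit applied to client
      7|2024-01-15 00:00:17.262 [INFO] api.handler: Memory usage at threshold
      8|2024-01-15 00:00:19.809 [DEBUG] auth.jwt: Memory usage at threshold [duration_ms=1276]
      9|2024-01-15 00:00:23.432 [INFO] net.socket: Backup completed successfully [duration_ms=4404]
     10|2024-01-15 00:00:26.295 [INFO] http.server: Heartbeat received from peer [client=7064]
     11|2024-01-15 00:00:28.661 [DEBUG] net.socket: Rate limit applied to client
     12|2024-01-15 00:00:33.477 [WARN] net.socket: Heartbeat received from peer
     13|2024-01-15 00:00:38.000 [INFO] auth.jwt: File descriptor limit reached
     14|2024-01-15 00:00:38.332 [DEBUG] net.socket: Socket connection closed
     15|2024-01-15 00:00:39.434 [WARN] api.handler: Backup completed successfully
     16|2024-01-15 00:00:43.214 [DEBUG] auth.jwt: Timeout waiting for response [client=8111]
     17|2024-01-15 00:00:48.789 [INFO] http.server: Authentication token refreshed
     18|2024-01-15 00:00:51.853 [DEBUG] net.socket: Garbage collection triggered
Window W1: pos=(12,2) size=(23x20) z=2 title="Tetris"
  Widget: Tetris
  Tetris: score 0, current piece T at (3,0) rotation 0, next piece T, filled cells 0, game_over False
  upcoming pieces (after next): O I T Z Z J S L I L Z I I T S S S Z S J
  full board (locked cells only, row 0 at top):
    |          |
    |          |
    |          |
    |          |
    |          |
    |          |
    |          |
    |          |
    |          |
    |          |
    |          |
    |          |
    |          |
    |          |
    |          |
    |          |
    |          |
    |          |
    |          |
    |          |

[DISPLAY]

                                          
                                          
━━━━━━━━━━━━━━┓                           
              ┃                           
──────────────┨━━━━━━━━━━━━━━┓            
   │Next:     ┃              ┃            
   │ ▒        ┃──────────────┨            
   │▒▒▒       ┃.127 [WARN] w▲┃            
   │          ┃.987 [DEBUG] █┃            
   │          ┃.328 [WARN] c░┃            
   │          ┃.888 [INFO] q░┃            
   │Score:    ┃.254 [DEBUG] ░┃            
   │0         ┃.248 [WARN] n░┃            
   │          ┃.262 [INFO] a░┃            
   │          ┃.809 [DEBUG] ░┃            
   │          ┃.432 [INFO] n░┃            
   │          ┃.295 [INFO] h░┃            


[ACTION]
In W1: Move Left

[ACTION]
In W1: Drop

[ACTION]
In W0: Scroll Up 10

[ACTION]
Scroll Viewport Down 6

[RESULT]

   │ ▒        ┃──────────────┨            
   │▒▒▒       ┃.127 [WARN] w▲┃            
   │          ┃.987 [DEBUG] █┃            
   │          ┃.328 [WARN] c░┃            
   │          ┃.888 [INFO] q░┃            
   │Score:    ┃.254 [DEBUG] ░┃            
   │0         ┃.248 [WARN] n░┃            
   │          ┃.262 [INFO] a░┃            
   │          ┃.809 [DEBUG] ░┃            
   │          ┃.432 [INFO] n░┃            
   │          ┃.295 [INFO] h░┃            
   │          ┃.661 [DEBUG] ░┃            
   │          ┃.477 [WARN] n░┃            
   │          ┃.000 [INFO] a░┃            
   │          ┃.332 [DEBUG] ▼┃            
━━━━━━━━━━━━━━┛━━━━━━━━━━━━━━┛            
                                          
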